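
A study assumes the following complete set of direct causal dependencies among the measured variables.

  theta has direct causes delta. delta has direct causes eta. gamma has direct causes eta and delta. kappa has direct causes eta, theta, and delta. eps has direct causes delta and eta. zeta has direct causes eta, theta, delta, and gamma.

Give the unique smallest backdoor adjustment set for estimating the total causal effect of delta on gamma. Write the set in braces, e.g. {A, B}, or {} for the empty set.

Variables eligible for adjustment (non-descendants of delta, excluding delta and gamma): {eta}.
Backdoor paths from delta to gamma:
  P1: delta <- eta -> kappa <- theta -> zeta <- gamma
  P2: delta <- eta -> gamma
  P3: delta <- eta -> zeta <- gamma
The empty set is not sufficient: P2 (delta <- eta -> gamma) has no collider blocking it and no conditioned non-collider, so it is open.
Try {eta}:
  P1: blocked at fork node eta ∈ conditioning set.
  P2: blocked at fork node eta ∈ conditioning set.
  P3: blocked at fork node eta ∈ conditioning set.
{eta} contains no descendant of delta and blocks every backdoor path.
{eta} is the unique smallest valid adjustment set.

{eta}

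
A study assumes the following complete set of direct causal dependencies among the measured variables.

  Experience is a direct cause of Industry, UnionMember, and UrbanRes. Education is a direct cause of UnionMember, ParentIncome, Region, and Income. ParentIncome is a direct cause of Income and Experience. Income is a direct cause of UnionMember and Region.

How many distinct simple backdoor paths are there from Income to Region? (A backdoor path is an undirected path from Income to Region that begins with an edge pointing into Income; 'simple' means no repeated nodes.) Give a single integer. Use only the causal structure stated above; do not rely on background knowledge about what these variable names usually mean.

A backdoor path from Income to Region is any simple undirected path whose first edge points into Income (i.e. leaves Income via a parent).
Parents of Income: {Education, ParentIncome}.
Enumerating:
  P1: Income <- Education -> Region
  P2: Income <- ParentIncome <- Education -> Region
  P3: Income <- ParentIncome -> Experience -> UnionMember <- Education -> Region
That exhausts the simple backdoor paths. Count: 3.

3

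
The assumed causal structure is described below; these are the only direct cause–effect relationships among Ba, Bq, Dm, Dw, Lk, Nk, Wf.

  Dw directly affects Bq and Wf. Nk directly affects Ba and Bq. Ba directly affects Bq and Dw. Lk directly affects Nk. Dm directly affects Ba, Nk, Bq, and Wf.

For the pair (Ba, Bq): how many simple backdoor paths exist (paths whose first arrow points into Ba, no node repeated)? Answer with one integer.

6

A backdoor path from Ba to Bq is any simple undirected path whose first edge points into Ba (i.e. leaves Ba via a parent).
Parents of Ba: {Dm, Nk}.
Enumerating:
  P1: Ba <- Dm -> Nk -> Bq
  P2: Ba <- Dm -> Wf <- Dw -> Bq
  P3: Ba <- Dm -> Bq
  P4: Ba <- Nk <- Dm -> Wf <- Dw -> Bq
  P5: Ba <- Nk <- Dm -> Bq
  P6: Ba <- Nk -> Bq
That exhausts the simple backdoor paths. Count: 6.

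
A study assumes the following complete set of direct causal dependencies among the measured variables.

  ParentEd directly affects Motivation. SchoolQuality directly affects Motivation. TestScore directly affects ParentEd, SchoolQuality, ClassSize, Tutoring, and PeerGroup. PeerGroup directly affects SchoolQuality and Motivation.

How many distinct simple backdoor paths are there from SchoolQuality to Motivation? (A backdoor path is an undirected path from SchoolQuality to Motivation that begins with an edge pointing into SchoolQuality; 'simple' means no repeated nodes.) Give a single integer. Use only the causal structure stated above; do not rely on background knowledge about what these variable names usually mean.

A backdoor path from SchoolQuality to Motivation is any simple undirected path whose first edge points into SchoolQuality (i.e. leaves SchoolQuality via a parent).
Parents of SchoolQuality: {PeerGroup, TestScore}.
Enumerating:
  P1: SchoolQuality <- TestScore -> ParentEd -> Motivation
  P2: SchoolQuality <- TestScore -> PeerGroup -> Motivation
  P3: SchoolQuality <- PeerGroup <- TestScore -> ParentEd -> Motivation
  P4: SchoolQuality <- PeerGroup -> Motivation
That exhausts the simple backdoor paths. Count: 4.

4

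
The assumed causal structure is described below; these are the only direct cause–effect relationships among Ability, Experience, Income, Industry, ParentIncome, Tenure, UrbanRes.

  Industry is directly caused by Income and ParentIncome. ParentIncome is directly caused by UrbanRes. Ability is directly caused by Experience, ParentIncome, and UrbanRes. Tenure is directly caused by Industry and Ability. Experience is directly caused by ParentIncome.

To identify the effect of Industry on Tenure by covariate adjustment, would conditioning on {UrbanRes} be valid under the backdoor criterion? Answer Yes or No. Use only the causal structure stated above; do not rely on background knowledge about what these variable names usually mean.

No

Backdoor paths from Industry to Tenure (paths whose first edge points into Industry):
  P1: Industry <- ParentIncome <- UrbanRes -> Ability -> Tenure
  P2: Industry <- ParentIncome -> Experience -> Ability -> Tenure
  P3: Industry <- ParentIncome -> Ability -> Tenure
Condition 1 (no descendant of Industry in the set): holds — descendants of Industry are {Tenure}; none are in {UrbanRes}.
Condition 2 (every backdoor path blocked by {UrbanRes}):
  P1: blocked at fork node UrbanRes ∈ conditioning set.
  P2: open — no interior node is in the conditioning set.
  P3: open — no interior node is in the conditioning set.
{UrbanRes} does not satisfy the backdoor criterion.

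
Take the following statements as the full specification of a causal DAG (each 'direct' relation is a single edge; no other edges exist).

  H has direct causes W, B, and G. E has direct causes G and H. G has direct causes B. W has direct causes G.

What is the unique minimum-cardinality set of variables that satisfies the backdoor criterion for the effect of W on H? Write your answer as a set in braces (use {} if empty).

Variables eligible for adjustment (non-descendants of W, excluding W and H): {B, G}.
Backdoor paths from W to H:
  P1: W <- G <- B -> H
  P2: W <- G -> H
  P3: W <- G -> E <- H
The empty set is not sufficient: P1 (W <- G <- B -> H) has no collider blocking it and no conditioned non-collider, so it is open.
Try {G}:
  P1: blocked at chain node G ∈ conditioning set.
  P2: blocked at fork node G ∈ conditioning set.
  P3: blocked at fork node G ∈ conditioning set.
{G} contains no descendant of W and blocks every backdoor path.
No other singleton works — e.g. {B} leaves P2 open — so {G} is the unique smallest valid adjustment set.

{G}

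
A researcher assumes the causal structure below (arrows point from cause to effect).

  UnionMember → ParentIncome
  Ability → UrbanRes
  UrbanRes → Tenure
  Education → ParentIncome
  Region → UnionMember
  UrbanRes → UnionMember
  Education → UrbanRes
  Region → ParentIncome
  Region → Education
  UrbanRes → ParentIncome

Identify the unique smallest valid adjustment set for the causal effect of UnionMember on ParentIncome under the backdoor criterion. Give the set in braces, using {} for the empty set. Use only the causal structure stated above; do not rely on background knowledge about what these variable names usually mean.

Variables eligible for adjustment (non-descendants of UnionMember, excluding UnionMember and ParentIncome): {Ability, Education, Region, Tenure, UrbanRes}.
Backdoor paths from UnionMember to ParentIncome:
  P1: UnionMember <- Region -> Education -> UrbanRes -> ParentIncome
  P2: UnionMember <- Region -> Education -> ParentIncome
  P3: UnionMember <- Region -> ParentIncome
  P4: UnionMember <- UrbanRes <- Education <- Region -> ParentIncome
  P5: UnionMember <- UrbanRes <- Education -> ParentIncome
  P6: UnionMember <- UrbanRes -> ParentIncome
The empty set is not sufficient: P1 (UnionMember <- Region -> Education -> UrbanRes -> ParentIncome) has no collider blocking it and no conditioned non-collider, so it is open.
Try {Region, UrbanRes}:
  P1: blocked at fork node Region ∈ conditioning set.
  P2: blocked at fork node Region ∈ conditioning set.
  P3: blocked at fork node Region ∈ conditioning set.
  P4: blocked at chain node UrbanRes ∈ conditioning set.
  P5: blocked at chain node UrbanRes ∈ conditioning set.
  P6: blocked at fork node UrbanRes ∈ conditioning set.
{Region, UrbanRes} contains no descendant of UnionMember and blocks every backdoor path.
Every element of {Region, UrbanRes} is needed (dropping Region leaves P2 open; dropping UrbanRes leaves P5 open), so no proper subset is valid.
Among all size-2 subsets of the eligible variables, only {Region, UrbanRes} blocks every backdoor path, so it is the unique smallest valid adjustment set.

{Region, UrbanRes}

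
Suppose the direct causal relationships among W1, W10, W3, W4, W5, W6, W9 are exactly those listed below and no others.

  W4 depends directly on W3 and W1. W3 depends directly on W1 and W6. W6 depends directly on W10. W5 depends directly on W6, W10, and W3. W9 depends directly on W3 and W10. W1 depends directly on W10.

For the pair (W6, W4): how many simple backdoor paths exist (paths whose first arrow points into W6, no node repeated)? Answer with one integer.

A backdoor path from W6 to W4 is any simple undirected path whose first edge points into W6 (i.e. leaves W6 via a parent).
Parents of W6: {W10}.
Enumerating:
  P1: W6 <- W10 -> W1 -> W3 -> W4
  P2: W6 <- W10 -> W1 -> W4
  P3: W6 <- W10 -> W5 <- W3 <- W1 -> W4
  P4: W6 <- W10 -> W5 <- W3 -> W4
  P5: W6 <- W10 -> W9 <- W3 <- W1 -> W4
  P6: W6 <- W10 -> W9 <- W3 -> W4
That exhausts the simple backdoor paths. Count: 6.

6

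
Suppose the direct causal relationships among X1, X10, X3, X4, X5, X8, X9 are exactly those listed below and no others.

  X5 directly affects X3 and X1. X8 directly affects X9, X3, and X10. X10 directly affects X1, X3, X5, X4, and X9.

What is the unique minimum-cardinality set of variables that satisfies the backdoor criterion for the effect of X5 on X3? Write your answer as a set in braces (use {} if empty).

Variables eligible for adjustment (non-descendants of X5, excluding X5 and X3): {X10, X4, X8, X9}.
Backdoor paths from X5 to X3:
  P1: X5 <- X10 <- X8 -> X3
  P2: X5 <- X10 -> X9 <- X8 -> X3
  P3: X5 <- X10 -> X3
The empty set is not sufficient: P1 (X5 <- X10 <- X8 -> X3) has no collider blocking it and no conditioned non-collider, so it is open.
Try {X10}:
  P1: blocked at chain node X10 ∈ conditioning set.
  P2: blocked at fork node X10 ∈ conditioning set.
  P3: blocked at fork node X10 ∈ conditioning set.
{X10} contains no descendant of X5 and blocks every backdoor path.
No other singleton works — e.g. {X8} leaves P3 open — so {X10} is the unique smallest valid adjustment set.

{X10}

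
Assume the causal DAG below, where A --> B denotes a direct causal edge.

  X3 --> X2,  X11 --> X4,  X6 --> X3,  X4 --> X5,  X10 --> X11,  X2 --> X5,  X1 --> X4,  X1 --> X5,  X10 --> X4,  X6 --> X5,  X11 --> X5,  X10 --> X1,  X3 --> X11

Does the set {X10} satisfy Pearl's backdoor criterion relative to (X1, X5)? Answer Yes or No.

Backdoor paths from X1 to X5 (paths whose first edge points into X1):
  P1: X1 <- X10 -> X11 <- X3 <- X6 -> X5
  P2: X1 <- X10 -> X11 <- X3 -> X2 -> X5
  P3: X1 <- X10 -> X11 -> X4 -> X5
  P4: X1 <- X10 -> X11 -> X5
  P5: X1 <- X10 -> X4 <- X11 <- X3 <- X6 -> X5
  P6: X1 <- X10 -> X4 <- X11 <- X3 -> X2 -> X5
  P7: X1 <- X10 -> X4 <- X11 -> X5
  P8: X1 <- X10 -> X4 -> X5
Condition 1 (no descendant of X1 in the set): holds — descendants of X1 are {X4, X5}; none are in {X10}.
Condition 2 (every backdoor path blocked by {X10}):
  P1: blocked at fork node X10 ∈ conditioning set.
  P2: blocked at fork node X10 ∈ conditioning set.
  P3: blocked at fork node X10 ∈ conditioning set.
  P4: blocked at fork node X10 ∈ conditioning set.
  P5: blocked at fork node X10 ∈ conditioning set.
  P6: blocked at fork node X10 ∈ conditioning set.
  P7: blocked at fork node X10 ∈ conditioning set.
  P8: blocked at fork node X10 ∈ conditioning set.
{X10} satisfies the backdoor criterion.

Yes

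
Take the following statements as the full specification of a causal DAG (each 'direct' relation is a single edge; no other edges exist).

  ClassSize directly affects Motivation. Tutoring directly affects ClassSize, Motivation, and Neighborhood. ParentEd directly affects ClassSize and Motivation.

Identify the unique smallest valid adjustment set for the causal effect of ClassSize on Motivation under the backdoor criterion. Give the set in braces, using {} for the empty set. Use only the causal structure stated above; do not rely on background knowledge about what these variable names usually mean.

Variables eligible for adjustment (non-descendants of ClassSize, excluding ClassSize and Motivation): {Neighborhood, ParentEd, Tutoring}.
Backdoor paths from ClassSize to Motivation:
  P1: ClassSize <- Tutoring -> Motivation
  P2: ClassSize <- ParentEd -> Motivation
The empty set is not sufficient: P1 (ClassSize <- Tutoring -> Motivation) has no collider blocking it and no conditioned non-collider, so it is open.
Try {ParentEd, Tutoring}:
  P1: blocked at fork node Tutoring ∈ conditioning set.
  P2: blocked at fork node ParentEd ∈ conditioning set.
{ParentEd, Tutoring} contains no descendant of ClassSize and blocks every backdoor path.
Every element of {ParentEd, Tutoring} is needed (dropping ParentEd leaves P2 open; dropping Tutoring leaves P1 open), so no proper subset is valid.
Among all size-2 subsets of the eligible variables, only {ParentEd, Tutoring} blocks every backdoor path, so it is the unique smallest valid adjustment set.

{ParentEd, Tutoring}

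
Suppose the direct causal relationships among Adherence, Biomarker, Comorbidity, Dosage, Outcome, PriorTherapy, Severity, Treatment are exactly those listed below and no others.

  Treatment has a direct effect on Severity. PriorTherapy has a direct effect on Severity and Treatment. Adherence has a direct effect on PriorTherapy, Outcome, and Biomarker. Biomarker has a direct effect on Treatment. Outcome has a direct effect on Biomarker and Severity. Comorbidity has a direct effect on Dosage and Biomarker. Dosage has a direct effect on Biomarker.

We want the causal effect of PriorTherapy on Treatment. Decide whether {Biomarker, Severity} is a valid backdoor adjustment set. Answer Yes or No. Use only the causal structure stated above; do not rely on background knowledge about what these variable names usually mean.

No

Backdoor paths from PriorTherapy to Treatment (paths whose first edge points into PriorTherapy):
  P1: PriorTherapy <- Adherence -> Outcome -> Biomarker -> Treatment
  P2: PriorTherapy <- Adherence -> Outcome -> Severity <- Treatment
  P3: PriorTherapy <- Adherence -> Biomarker <- Outcome -> Severity <- Treatment
  P4: PriorTherapy <- Adherence -> Biomarker -> Treatment
Condition 1 (no descendant of PriorTherapy in the set): FAILS — Severity is a descendant of PriorTherapy.
Condition 2 (every backdoor path blocked by {Biomarker, Severity}):
  P1: blocked at chain node Biomarker ∈ conditioning set.
  P2: open — collider(s) Severity are conditioned on (or have a conditioned descendant) and no non-collider on the path is in the set.
  P3: open — collider(s) Biomarker, Severity are conditioned on (or have a conditioned descendant) and no non-collider on the path is in the set.
  P4: blocked at chain node Biomarker ∈ conditioning set.
{Biomarker, Severity} does not satisfy the backdoor criterion.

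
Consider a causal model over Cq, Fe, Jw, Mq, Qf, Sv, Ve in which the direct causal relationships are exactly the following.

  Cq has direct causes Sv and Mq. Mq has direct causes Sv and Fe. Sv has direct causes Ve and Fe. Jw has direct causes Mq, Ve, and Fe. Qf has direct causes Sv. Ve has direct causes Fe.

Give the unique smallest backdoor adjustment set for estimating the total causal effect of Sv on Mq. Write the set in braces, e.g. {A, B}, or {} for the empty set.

Variables eligible for adjustment (non-descendants of Sv, excluding Sv and Mq): {Fe, Ve}.
Backdoor paths from Sv to Mq:
  P1: Sv <- Fe -> Ve -> Jw <- Mq
  P2: Sv <- Fe -> Mq
  P3: Sv <- Fe -> Jw <- Mq
  P4: Sv <- Ve <- Fe -> Mq
  P5: Sv <- Ve <- Fe -> Jw <- Mq
  P6: Sv <- Ve -> Jw <- Fe -> Mq
  P7: Sv <- Ve -> Jw <- Mq
The empty set is not sufficient: P2 (Sv <- Fe -> Mq) has no collider blocking it and no conditioned non-collider, so it is open.
Try {Fe}:
  P1: blocked at fork node Fe ∈ conditioning set.
  P2: blocked at fork node Fe ∈ conditioning set.
  P3: blocked at fork node Fe ∈ conditioning set.
  P4: blocked at fork node Fe ∈ conditioning set.
  P5: blocked at fork node Fe ∈ conditioning set.
  P6: blocked at collider Jw (neither it nor any descendant is in the conditioning set).
  P7: blocked at collider Jw (neither it nor any descendant is in the conditioning set).
{Fe} contains no descendant of Sv and blocks every backdoor path.
No other singleton works — e.g. {Ve} leaves P2 open — so {Fe} is the unique smallest valid adjustment set.

{Fe}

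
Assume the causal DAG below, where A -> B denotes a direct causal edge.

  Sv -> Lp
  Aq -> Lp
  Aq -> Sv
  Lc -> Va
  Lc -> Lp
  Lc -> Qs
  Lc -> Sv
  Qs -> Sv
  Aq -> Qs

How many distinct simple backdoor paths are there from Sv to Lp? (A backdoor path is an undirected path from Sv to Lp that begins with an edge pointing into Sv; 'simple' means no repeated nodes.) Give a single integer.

6

A backdoor path from Sv to Lp is any simple undirected path whose first edge points into Sv (i.e. leaves Sv via a parent).
Parents of Sv: {Aq, Lc, Qs}.
Enumerating:
  P1: Sv <- Lc -> Qs <- Aq -> Lp
  P2: Sv <- Lc -> Lp
  P3: Sv <- Aq -> Qs <- Lc -> Lp
  P4: Sv <- Aq -> Lp
  P5: Sv <- Qs <- Lc -> Lp
  P6: Sv <- Qs <- Aq -> Lp
That exhausts the simple backdoor paths. Count: 6.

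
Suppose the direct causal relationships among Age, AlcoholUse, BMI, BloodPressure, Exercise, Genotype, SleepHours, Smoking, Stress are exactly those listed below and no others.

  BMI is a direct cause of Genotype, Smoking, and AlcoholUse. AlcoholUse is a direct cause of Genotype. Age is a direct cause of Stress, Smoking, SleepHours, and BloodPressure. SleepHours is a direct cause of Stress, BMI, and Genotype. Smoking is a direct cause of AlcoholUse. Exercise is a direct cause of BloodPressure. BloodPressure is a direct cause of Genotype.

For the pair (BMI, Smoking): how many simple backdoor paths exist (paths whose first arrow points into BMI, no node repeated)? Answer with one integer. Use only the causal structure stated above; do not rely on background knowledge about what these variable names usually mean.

6

A backdoor path from BMI to Smoking is any simple undirected path whose first edge points into BMI (i.e. leaves BMI via a parent).
Parents of BMI: {SleepHours}.
Enumerating:
  P1: BMI <- SleepHours <- Age -> Smoking
  P2: BMI <- SleepHours <- Age -> BloodPressure -> Genotype <- AlcoholUse <- Smoking
  P3: BMI <- SleepHours -> Stress <- Age -> Smoking
  P4: BMI <- SleepHours -> Stress <- Age -> BloodPressure -> Genotype <- AlcoholUse <- Smoking
  P5: BMI <- SleepHours -> Genotype <- BloodPressure <- Age -> Smoking
  P6: BMI <- SleepHours -> Genotype <- AlcoholUse <- Smoking
That exhausts the simple backdoor paths. Count: 6.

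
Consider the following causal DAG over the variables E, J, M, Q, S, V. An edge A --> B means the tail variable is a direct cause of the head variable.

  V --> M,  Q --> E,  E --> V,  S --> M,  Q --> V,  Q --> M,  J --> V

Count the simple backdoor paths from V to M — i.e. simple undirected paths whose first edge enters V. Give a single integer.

2

A backdoor path from V to M is any simple undirected path whose first edge points into V (i.e. leaves V via a parent).
Parents of V: {E, J, Q}.
Enumerating:
  P1: V <- Q -> M
  P2: V <- E <- Q -> M
That exhausts the simple backdoor paths. Count: 2.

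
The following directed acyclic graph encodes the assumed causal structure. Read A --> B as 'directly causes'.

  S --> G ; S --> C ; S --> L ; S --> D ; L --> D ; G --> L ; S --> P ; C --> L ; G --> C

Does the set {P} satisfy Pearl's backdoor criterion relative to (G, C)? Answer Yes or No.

No

Backdoor paths from G to C (paths whose first edge points into G):
  P1: G <- S -> C
  P2: G <- S -> L <- C
  P3: G <- S -> D <- L <- C
Condition 1 (no descendant of G in the set): holds — descendants of G are {C, D, L}; none are in {P}.
Condition 2 (every backdoor path blocked by {P}):
  P1: open — no interior node is in the conditioning set.
  P2: blocked at collider L (neither it nor any descendant is in the conditioning set).
  P3: blocked at collider D (neither it nor any descendant is in the conditioning set).
{P} does not satisfy the backdoor criterion.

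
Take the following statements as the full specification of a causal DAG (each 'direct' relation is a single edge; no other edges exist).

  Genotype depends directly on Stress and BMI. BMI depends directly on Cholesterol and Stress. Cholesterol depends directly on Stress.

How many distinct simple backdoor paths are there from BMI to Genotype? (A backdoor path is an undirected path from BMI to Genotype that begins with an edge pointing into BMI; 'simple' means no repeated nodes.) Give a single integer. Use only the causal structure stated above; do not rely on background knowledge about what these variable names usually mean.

2

A backdoor path from BMI to Genotype is any simple undirected path whose first edge points into BMI (i.e. leaves BMI via a parent).
Parents of BMI: {Cholesterol, Stress}.
Enumerating:
  P1: BMI <- Stress -> Genotype
  P2: BMI <- Cholesterol <- Stress -> Genotype
That exhausts the simple backdoor paths. Count: 2.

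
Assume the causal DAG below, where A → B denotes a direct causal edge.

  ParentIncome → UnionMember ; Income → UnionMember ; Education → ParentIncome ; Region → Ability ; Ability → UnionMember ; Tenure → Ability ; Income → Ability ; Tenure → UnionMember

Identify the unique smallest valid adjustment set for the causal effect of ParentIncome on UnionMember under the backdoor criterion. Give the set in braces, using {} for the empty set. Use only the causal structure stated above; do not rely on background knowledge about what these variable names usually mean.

{}

Variables eligible for adjustment (non-descendants of ParentIncome, excluding ParentIncome and UnionMember): {Ability, Education, Income, Region, Tenure}.
Backdoor paths from ParentIncome to UnionMember:
  (none)
With no backdoor paths the empty set already satisfies the criterion, and it is trivially minimal.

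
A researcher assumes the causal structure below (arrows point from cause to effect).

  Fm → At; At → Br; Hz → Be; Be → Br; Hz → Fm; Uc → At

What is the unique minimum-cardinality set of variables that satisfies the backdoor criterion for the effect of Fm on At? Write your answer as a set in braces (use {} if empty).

Variables eligible for adjustment (non-descendants of Fm, excluding Fm and At): {Be, Hz, Uc}.
Backdoor paths from Fm to At:
  P1: Fm <- Hz -> Be -> Br <- At
Each backdoor path contains an unconditioned collider, so every path is already blocked with the empty conditioning set:
  P1: blocked at collider Br (neither it nor any descendant is in the conditioning set).
The empty set is therefore the unique smallest valid set.

{}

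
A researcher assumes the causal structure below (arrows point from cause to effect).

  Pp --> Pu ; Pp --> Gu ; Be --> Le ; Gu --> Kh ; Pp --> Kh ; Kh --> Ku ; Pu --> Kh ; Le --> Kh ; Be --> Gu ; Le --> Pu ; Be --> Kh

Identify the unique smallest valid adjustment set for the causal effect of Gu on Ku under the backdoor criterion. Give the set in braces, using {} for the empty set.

{Be, Pp}

Variables eligible for adjustment (non-descendants of Gu, excluding Gu and Ku): {Be, Le, Pp, Pu}.
Backdoor paths from Gu to Ku:
  P1: Gu <- Be -> Le -> Pu <- Pp -> Kh -> Ku
  P2: Gu <- Be -> Le -> Pu -> Kh -> Ku
  P3: Gu <- Be -> Le -> Kh -> Ku
  P4: Gu <- Be -> Kh -> Ku
  P5: Gu <- Pp -> Pu <- Le <- Be -> Kh -> Ku
  P6: Gu <- Pp -> Pu <- Le -> Kh -> Ku
  P7: Gu <- Pp -> Pu -> Kh -> Ku
  P8: Gu <- Pp -> Kh -> Ku
The empty set is not sufficient: P2 (Gu <- Be -> Le -> Pu -> Kh -> Ku) has no collider blocking it and no conditioned non-collider, so it is open.
Try {Be, Pp}:
  P1: blocked at fork node Be ∈ conditioning set.
  P2: blocked at fork node Be ∈ conditioning set.
  P3: blocked at fork node Be ∈ conditioning set.
  P4: blocked at fork node Be ∈ conditioning set.
  P5: blocked at fork node Pp ∈ conditioning set.
  P6: blocked at fork node Pp ∈ conditioning set.
  P7: blocked at fork node Pp ∈ conditioning set.
  P8: blocked at fork node Pp ∈ conditioning set.
{Be, Pp} contains no descendant of Gu and blocks every backdoor path.
Every element of {Be, Pp} is needed (dropping Be leaves P2 open; dropping Pp leaves P7 open), so no proper subset is valid.
Among all size-2 subsets of the eligible variables, only {Be, Pp} blocks every backdoor path, so it is the unique smallest valid adjustment set.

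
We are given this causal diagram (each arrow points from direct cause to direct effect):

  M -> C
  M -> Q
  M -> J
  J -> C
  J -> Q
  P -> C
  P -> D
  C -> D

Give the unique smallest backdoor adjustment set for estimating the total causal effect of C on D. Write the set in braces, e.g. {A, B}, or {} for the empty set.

{P}

Variables eligible for adjustment (non-descendants of C, excluding C and D): {J, M, P, Q}.
Backdoor paths from C to D:
  P1: C <- P -> D
The empty set is not sufficient: P1 (C <- P -> D) has no collider blocking it and no conditioned non-collider, so it is open.
Try {P}:
  P1: blocked at fork node P ∈ conditioning set.
{P} contains no descendant of C and blocks every backdoor path.
No other singleton works — e.g. {M} leaves P1 open — so {P} is the unique smallest valid adjustment set.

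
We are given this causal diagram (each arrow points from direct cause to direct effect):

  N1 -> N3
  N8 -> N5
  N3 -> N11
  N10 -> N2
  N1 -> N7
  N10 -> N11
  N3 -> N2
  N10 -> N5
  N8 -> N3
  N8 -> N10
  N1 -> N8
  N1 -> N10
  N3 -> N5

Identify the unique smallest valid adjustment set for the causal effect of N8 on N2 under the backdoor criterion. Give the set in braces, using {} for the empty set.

{N1}

Variables eligible for adjustment (non-descendants of N8, excluding N8 and N2): {N1, N7}.
Backdoor paths from N8 to N2:
  P1: N8 <- N1 -> N3 -> N2
  P2: N8 <- N1 -> N3 -> N5 <- N10 -> N2
  P3: N8 <- N1 -> N3 -> N11 <- N10 -> N2
  P4: N8 <- N1 -> N10 -> N2
  P5: N8 <- N1 -> N10 -> N5 <- N3 -> N2
  P6: N8 <- N1 -> N10 -> N11 <- N3 -> N2
The empty set is not sufficient: P1 (N8 <- N1 -> N3 -> N2) has no collider blocking it and no conditioned non-collider, so it is open.
Try {N1}:
  P1: blocked at fork node N1 ∈ conditioning set.
  P2: blocked at fork node N1 ∈ conditioning set.
  P3: blocked at fork node N1 ∈ conditioning set.
  P4: blocked at fork node N1 ∈ conditioning set.
  P5: blocked at fork node N1 ∈ conditioning set.
  P6: blocked at fork node N1 ∈ conditioning set.
{N1} contains no descendant of N8 and blocks every backdoor path.
No other singleton works — e.g. {N7} leaves P1 open — so {N1} is the unique smallest valid adjustment set.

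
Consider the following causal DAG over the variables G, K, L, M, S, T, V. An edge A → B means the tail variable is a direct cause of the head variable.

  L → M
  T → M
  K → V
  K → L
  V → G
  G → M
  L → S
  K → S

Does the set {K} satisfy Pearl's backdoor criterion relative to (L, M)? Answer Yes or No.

Backdoor paths from L to M (paths whose first edge points into L):
  P1: L <- K -> V -> G -> M
Condition 1 (no descendant of L in the set): holds — descendants of L are {M, S}; none are in {K}.
Condition 2 (every backdoor path blocked by {K}):
  P1: blocked at fork node K ∈ conditioning set.
{K} satisfies the backdoor criterion.

Yes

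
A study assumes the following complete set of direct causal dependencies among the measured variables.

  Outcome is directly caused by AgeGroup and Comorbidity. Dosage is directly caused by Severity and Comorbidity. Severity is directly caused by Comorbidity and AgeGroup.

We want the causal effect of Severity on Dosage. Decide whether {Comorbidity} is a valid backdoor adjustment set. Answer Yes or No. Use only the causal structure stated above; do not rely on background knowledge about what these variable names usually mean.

Yes

Backdoor paths from Severity to Dosage (paths whose first edge points into Severity):
  P1: Severity <- AgeGroup -> Outcome <- Comorbidity -> Dosage
  P2: Severity <- Comorbidity -> Dosage
Condition 1 (no descendant of Severity in the set): holds — descendants of Severity are {Dosage}; none are in {Comorbidity}.
Condition 2 (every backdoor path blocked by {Comorbidity}):
  P1: blocked at collider Outcome (neither it nor any descendant is in the conditioning set).
  P2: blocked at fork node Comorbidity ∈ conditioning set.
{Comorbidity} satisfies the backdoor criterion.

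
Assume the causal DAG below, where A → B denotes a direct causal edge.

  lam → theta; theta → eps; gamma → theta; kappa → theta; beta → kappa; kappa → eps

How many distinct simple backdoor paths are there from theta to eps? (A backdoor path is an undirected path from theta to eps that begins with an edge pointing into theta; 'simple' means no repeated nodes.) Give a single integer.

1

A backdoor path from theta to eps is any simple undirected path whose first edge points into theta (i.e. leaves theta via a parent).
Parents of theta: {gamma, kappa, lam}.
Enumerating:
  P1: theta <- kappa -> eps
That exhausts the simple backdoor paths. Count: 1.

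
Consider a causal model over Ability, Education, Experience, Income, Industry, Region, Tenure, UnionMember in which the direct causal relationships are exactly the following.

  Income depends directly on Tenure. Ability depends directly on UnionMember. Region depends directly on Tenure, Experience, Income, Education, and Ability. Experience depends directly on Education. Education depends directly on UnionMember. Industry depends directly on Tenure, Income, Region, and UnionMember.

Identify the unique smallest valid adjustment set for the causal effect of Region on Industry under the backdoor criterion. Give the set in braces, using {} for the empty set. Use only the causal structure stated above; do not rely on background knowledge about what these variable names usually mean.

Variables eligible for adjustment (non-descendants of Region, excluding Region and Industry): {Ability, Education, Experience, Income, Tenure, UnionMember}.
Backdoor paths from Region to Industry:
  P1: Region <- Tenure -> Income -> Industry
  P2: Region <- Tenure -> Industry
  P3: Region <- Income <- Tenure -> Industry
  P4: Region <- Income -> Industry
  P5: Region <- Education <- UnionMember -> Industry
  P6: Region <- Experience <- Education <- UnionMember -> Industry
  P7: Region <- Ability <- UnionMember -> Industry
The empty set is not sufficient: P1 (Region <- Tenure -> Income -> Industry) has no collider blocking it and no conditioned non-collider, so it is open.
Try {Income, Tenure, UnionMember}:
  P1: blocked at fork node Tenure ∈ conditioning set.
  P2: blocked at fork node Tenure ∈ conditioning set.
  P3: blocked at chain node Income ∈ conditioning set.
  P4: blocked at fork node Income ∈ conditioning set.
  P5: blocked at fork node UnionMember ∈ conditioning set.
  P6: blocked at fork node UnionMember ∈ conditioning set.
  P7: blocked at fork node UnionMember ∈ conditioning set.
{Income, Tenure, UnionMember} contains no descendant of Region and blocks every backdoor path.
Every element of {Income, Tenure, UnionMember} is needed (dropping Income leaves P4 open; dropping Tenure leaves P2 open; dropping UnionMember leaves P5 open), so no proper subset is valid.
Among all size-3 subsets of the eligible variables, only {Income, Tenure, UnionMember} blocks every backdoor path, so it is the unique smallest valid adjustment set.

{Income, Tenure, UnionMember}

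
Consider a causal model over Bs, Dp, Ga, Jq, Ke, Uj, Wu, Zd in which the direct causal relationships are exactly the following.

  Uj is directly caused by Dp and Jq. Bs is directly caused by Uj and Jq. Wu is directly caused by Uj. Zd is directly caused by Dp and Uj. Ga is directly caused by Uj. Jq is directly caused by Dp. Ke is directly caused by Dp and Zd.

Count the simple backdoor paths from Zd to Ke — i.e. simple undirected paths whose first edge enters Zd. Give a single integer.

4

A backdoor path from Zd to Ke is any simple undirected path whose first edge points into Zd (i.e. leaves Zd via a parent).
Parents of Zd: {Dp, Uj}.
Enumerating:
  P1: Zd <- Dp -> Ke
  P2: Zd <- Uj <- Dp -> Ke
  P3: Zd <- Uj <- Jq <- Dp -> Ke
  P4: Zd <- Uj -> Bs <- Jq <- Dp -> Ke
That exhausts the simple backdoor paths. Count: 4.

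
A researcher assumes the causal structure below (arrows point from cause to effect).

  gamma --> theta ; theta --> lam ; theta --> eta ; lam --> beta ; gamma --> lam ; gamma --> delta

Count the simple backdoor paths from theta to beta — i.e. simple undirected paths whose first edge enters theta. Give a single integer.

1

A backdoor path from theta to beta is any simple undirected path whose first edge points into theta (i.e. leaves theta via a parent).
Parents of theta: {gamma}.
Enumerating:
  P1: theta <- gamma -> lam -> beta
That exhausts the simple backdoor paths. Count: 1.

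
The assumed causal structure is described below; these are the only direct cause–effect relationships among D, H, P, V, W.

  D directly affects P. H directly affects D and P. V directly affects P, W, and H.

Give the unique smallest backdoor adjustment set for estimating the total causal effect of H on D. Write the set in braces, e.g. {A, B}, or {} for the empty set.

Variables eligible for adjustment (non-descendants of H, excluding H and D): {V, W}.
Backdoor paths from H to D:
  P1: H <- V -> P <- D
Each backdoor path contains an unconditioned collider, so every path is already blocked with the empty conditioning set:
  P1: blocked at collider P (neither it nor any descendant is in the conditioning set).
The empty set is therefore the unique smallest valid set.

{}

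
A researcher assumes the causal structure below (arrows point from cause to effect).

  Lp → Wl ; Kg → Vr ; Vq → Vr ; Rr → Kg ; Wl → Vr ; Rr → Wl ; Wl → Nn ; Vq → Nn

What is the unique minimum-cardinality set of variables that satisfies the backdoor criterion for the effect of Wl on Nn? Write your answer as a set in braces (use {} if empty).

{}

Variables eligible for adjustment (non-descendants of Wl, excluding Wl and Nn): {Kg, Lp, Rr, Vq}.
Backdoor paths from Wl to Nn:
  P1: Wl <- Rr -> Kg -> Vr <- Vq -> Nn
Each backdoor path contains an unconditioned collider, so every path is already blocked with the empty conditioning set:
  P1: blocked at collider Vr (neither it nor any descendant is in the conditioning set).
The empty set is therefore the unique smallest valid set.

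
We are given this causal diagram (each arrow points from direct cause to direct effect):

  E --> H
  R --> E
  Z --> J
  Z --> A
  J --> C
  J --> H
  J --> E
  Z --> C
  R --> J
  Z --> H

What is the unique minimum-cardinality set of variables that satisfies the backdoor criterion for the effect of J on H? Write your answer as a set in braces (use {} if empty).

{R, Z}

Variables eligible for adjustment (non-descendants of J, excluding J and H): {A, R, Z}.
Backdoor paths from J to H:
  P1: J <- Z -> H
  P2: J <- R -> E -> H
The empty set is not sufficient: P1 (J <- Z -> H) has no collider blocking it and no conditioned non-collider, so it is open.
Try {R, Z}:
  P1: blocked at fork node Z ∈ conditioning set.
  P2: blocked at fork node R ∈ conditioning set.
{R, Z} contains no descendant of J and blocks every backdoor path.
Every element of {R, Z} is needed (dropping R leaves P2 open; dropping Z leaves P1 open), so no proper subset is valid.
Among all size-2 subsets of the eligible variables, only {R, Z} blocks every backdoor path, so it is the unique smallest valid adjustment set.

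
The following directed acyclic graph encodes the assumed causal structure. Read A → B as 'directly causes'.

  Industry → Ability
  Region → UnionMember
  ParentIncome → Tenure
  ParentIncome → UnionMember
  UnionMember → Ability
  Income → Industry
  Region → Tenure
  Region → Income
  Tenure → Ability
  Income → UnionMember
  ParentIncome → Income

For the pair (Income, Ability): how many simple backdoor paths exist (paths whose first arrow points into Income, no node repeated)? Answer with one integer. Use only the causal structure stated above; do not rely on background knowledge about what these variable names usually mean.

8

A backdoor path from Income to Ability is any simple undirected path whose first edge points into Income (i.e. leaves Income via a parent).
Parents of Income: {ParentIncome, Region}.
Enumerating:
  P1: Income <- Region -> UnionMember <- ParentIncome -> Tenure -> Ability
  P2: Income <- Region -> UnionMember -> Ability
  P3: Income <- Region -> Tenure <- ParentIncome -> UnionMember -> Ability
  P4: Income <- Region -> Tenure -> Ability
  P5: Income <- ParentIncome -> UnionMember <- Region -> Tenure -> Ability
  P6: Income <- ParentIncome -> UnionMember -> Ability
  P7: Income <- ParentIncome -> Tenure <- Region -> UnionMember -> Ability
  P8: Income <- ParentIncome -> Tenure -> Ability
That exhausts the simple backdoor paths. Count: 8.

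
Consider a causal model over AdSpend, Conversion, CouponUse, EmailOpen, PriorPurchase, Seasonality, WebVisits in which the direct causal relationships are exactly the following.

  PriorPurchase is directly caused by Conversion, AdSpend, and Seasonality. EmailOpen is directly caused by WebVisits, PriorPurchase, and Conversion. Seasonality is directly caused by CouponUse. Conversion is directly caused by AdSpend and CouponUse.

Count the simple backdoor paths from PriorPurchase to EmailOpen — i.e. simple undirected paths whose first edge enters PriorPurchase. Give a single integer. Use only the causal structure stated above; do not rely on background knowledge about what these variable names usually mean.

3

A backdoor path from PriorPurchase to EmailOpen is any simple undirected path whose first edge points into PriorPurchase (i.e. leaves PriorPurchase via a parent).
Parents of PriorPurchase: {AdSpend, Conversion, Seasonality}.
Enumerating:
  P1: PriorPurchase <- AdSpend -> Conversion -> EmailOpen
  P2: PriorPurchase <- Seasonality <- CouponUse -> Conversion -> EmailOpen
  P3: PriorPurchase <- Conversion -> EmailOpen
That exhausts the simple backdoor paths. Count: 3.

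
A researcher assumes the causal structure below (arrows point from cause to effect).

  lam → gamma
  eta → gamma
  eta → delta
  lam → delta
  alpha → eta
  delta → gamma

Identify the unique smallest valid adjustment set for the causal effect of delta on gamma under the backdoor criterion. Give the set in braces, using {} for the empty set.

Variables eligible for adjustment (non-descendants of delta, excluding delta and gamma): {alpha, eta, lam}.
Backdoor paths from delta to gamma:
  P1: delta <- eta -> gamma
  P2: delta <- lam -> gamma
The empty set is not sufficient: P1 (delta <- eta -> gamma) has no collider blocking it and no conditioned non-collider, so it is open.
Try {eta, lam}:
  P1: blocked at fork node eta ∈ conditioning set.
  P2: blocked at fork node lam ∈ conditioning set.
{eta, lam} contains no descendant of delta and blocks every backdoor path.
Every element of {eta, lam} is needed (dropping eta leaves P1 open; dropping lam leaves P2 open), so no proper subset is valid.
Among all size-2 subsets of the eligible variables, only {eta, lam} blocks every backdoor path, so it is the unique smallest valid adjustment set.

{eta, lam}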